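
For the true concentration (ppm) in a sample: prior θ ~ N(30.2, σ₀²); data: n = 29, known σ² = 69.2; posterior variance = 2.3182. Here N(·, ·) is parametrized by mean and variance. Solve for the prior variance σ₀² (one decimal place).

σ₀² = 81.3

For the Normal–Normal model with known σ², precisions add: τ_n = τ₀ + n/σ².
So 1/σ₀² = 1/2.3182 − 29/69.2 = 0.431369 − 0.419075 = 0.012294.
Hence σ₀² = 1/0.012294 ≈ 81.3.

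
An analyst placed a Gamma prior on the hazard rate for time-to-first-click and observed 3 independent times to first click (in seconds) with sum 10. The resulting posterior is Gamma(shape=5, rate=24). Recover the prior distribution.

For an exponential likelihood with a Gamma(α, β) prior on the rate, n observations with total T give posterior Gamma(α+n, β+T).
So α = 5 − 3 = 2 and β = 24 − 10 = 14.

Gamma(shape=2, rate=14)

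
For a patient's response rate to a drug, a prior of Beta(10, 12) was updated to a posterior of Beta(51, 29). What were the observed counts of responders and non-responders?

Beta is conjugate to the binomial likelihood: posterior = Beta(α+s, β+f).
So s = 51 − 10 = 41 and f = 29 − 12 = 17.

41 responders and 17 non-responders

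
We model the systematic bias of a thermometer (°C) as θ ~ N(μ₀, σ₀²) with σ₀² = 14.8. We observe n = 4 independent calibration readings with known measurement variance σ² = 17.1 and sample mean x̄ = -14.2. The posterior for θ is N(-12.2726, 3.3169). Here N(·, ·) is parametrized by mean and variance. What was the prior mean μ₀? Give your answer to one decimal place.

The posterior mean is a precision-weighted average: μ_n = (τ₀μ₀ + τ_data·x̄)/(τ₀+τ_data), with τ₀=1/σ₀² and τ_data=n/σ².
Here τ₀ = 1/14.8 = 0.067568 and τ_data = 4/17.1 = 0.233918, so τ_n = 0.301486.
Rearranging for μ₀: μ₀ = (μ_n·τ_n − τ_data·x̄)/τ₀ = (-12.2726·0.301486 − 0.233918·-14.2) / 0.067568 = -0.378381/0.067568 ≈ -5.6.

μ₀ = -5.6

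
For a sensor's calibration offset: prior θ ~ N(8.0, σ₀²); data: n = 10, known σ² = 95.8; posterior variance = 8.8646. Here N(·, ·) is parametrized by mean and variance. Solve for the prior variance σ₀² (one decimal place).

σ₀² = 118.7

For the Normal–Normal model with known σ², precisions add: τ_n = τ₀ + n/σ².
So 1/σ₀² = 1/8.8646 − 10/95.8 = 0.112808 − 0.104384 = 0.008424.
Hence σ₀² = 1/0.008424 ≈ 118.7.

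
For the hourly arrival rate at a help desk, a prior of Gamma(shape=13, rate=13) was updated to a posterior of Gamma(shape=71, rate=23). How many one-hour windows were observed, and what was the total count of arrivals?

Gamma–Poisson conjugacy: posterior shape = α + Σxᵢ, posterior rate = β + n.
Matching: Σxᵢ = 71 − 13 = 58 and n = 23 − 13 = 10.

n = 10 one-hour windows with total 58 arrivals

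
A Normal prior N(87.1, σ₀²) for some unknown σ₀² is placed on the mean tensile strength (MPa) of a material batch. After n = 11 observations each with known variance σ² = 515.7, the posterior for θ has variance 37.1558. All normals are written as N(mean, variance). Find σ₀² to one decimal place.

σ₀² = 179.1

For the Normal–Normal model with known σ², precisions add: τ_n = τ₀ + n/σ².
So 1/σ₀² = 1/37.1558 − 11/515.7 = 0.026914 − 0.021330 = 0.005584.
Hence σ₀² = 1/0.005584 ≈ 179.1.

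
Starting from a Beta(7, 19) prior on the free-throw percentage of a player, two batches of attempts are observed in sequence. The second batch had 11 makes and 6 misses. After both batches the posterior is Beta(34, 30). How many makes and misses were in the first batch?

16 makes and 5 misses

Sequential conjugate updates are equivalent to a single update on the pooled data, so total successes = posterior α − prior α and total failures = posterior β − prior β.
Total across both batches: 34−7=27 makes, 30−19=11 misses.
Subtract the second batch: 27−11=16 makes and 11−6=5 misses.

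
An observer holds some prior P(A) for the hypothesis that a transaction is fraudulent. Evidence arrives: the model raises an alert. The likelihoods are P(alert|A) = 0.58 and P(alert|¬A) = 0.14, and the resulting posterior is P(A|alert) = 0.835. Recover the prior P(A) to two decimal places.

Bayes' rule in odds form gives O(A|E) = O(A)·[P(E|A)/P(E|¬A)], hence O(A) = O(A|E)/LR.
Posterior odds = 0.835/(1−0.835) = 5.0606. LR = 0.58/0.14 = 4.1429.
Prior odds = 5.0606/4.1429 = 1.2215, so P(A) = 1.2215/(1+1.2215) ≈ 0.55.

P(A) = 0.55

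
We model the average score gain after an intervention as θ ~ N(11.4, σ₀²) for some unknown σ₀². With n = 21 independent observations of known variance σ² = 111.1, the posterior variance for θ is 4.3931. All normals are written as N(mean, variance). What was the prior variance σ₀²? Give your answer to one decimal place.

Posterior precision equals prior precision plus data precision: 1/σ_n² = 1/σ₀² + n/σ².
So 1/σ₀² = 1/4.3931 − 21/111.1 = 0.227630 − 0.189019 = 0.038611.
Hence σ₀² = 1/0.038611 ≈ 25.9.

σ₀² = 25.9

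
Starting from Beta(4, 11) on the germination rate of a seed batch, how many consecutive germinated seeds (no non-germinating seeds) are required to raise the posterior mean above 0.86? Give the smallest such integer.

After k germinated seeds and 0 non-germinating seeds the posterior is Beta(4+k, 11), with mean (4+k)/(4+11+k).
Set (4+k)/(15+k) > 0.86 and solve: k > (0.86·15 − 4)/(1 − 0.86) = 63.571.
The smallest integer exceeding 63.571 is 64, and checking k=64: (68)/(79) = 0.8608 > 0.86.

k = 64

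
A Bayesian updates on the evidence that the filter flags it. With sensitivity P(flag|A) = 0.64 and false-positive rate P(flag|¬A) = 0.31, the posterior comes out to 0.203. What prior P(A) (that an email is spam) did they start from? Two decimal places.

P(A) = 0.11

Bayes' rule in odds form gives O(A|E) = O(A)·[P(E|A)/P(E|¬A)], hence O(A) = O(A|E)/LR.
Posterior odds = 0.203/(1−0.203) = 0.2547. LR = 0.64/0.31 = 2.0645.
Prior odds = 0.2547/2.0645 = 0.1234, so P(A) = 0.1234/(1+0.1234) ≈ 0.11.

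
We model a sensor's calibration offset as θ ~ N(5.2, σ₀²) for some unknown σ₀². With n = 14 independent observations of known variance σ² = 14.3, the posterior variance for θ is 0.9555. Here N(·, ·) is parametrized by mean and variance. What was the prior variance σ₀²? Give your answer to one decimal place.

σ₀² = 14.8

For the Normal–Normal model with known σ², precisions add: τ_n = τ₀ + n/σ².
So 1/σ₀² = 1/0.9555 − 14/14.3 = 1.046572 − 0.979021 = 0.067551.
Hence σ₀² = 1/0.067551 ≈ 14.8.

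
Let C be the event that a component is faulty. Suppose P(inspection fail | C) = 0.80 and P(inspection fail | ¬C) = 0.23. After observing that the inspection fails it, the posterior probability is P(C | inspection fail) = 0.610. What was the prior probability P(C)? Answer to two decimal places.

P(C) = 0.31

Bayes' rule in odds form gives O(C|E) = O(C)·[P(E|C)/P(E|¬C)], hence O(C) = O(C|E)/LR.
Posterior odds = 0.610/(1−0.610) = 1.5641. LR = 0.80/0.23 = 3.4783.
Prior odds = 1.5641/3.4783 = 0.4497, so P(C) = 0.4497/(1+0.4497) ≈ 0.31.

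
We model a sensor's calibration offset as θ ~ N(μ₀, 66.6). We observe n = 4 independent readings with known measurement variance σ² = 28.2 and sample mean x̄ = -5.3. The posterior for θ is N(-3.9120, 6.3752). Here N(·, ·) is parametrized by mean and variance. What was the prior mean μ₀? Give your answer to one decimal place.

μ₀ = 9.2

The posterior mean is a precision-weighted average: μ_n = (τ₀μ₀ + τ_data·x̄)/(τ₀+τ_data), with τ₀=1/σ₀² and τ_data=n/σ².
Here τ₀ = 1/66.6 = 0.015015 and τ_data = 4/28.2 = 0.141844, so τ_n = 0.156859.
Rearranging for μ₀: μ₀ = (μ_n·τ_n − τ_data·x̄)/τ₀ = (-3.9120·0.156859 − 0.141844·-5.3) / 0.015015 = 0.138141/0.015015 ≈ 9.2.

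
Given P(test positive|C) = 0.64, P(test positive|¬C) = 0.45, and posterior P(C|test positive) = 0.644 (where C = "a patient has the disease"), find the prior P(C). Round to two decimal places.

Bayes' rule in odds form gives O(C|E) = O(C)·[P(E|C)/P(E|¬C)], hence O(C) = O(C|E)/LR.
Posterior odds = 0.644/(1−0.644) = 1.8090. LR = 0.64/0.45 = 1.4222.
Prior odds = 1.8090/1.4222 = 1.2720, so P(C) = 1.2720/(1+1.2720) ≈ 0.56.

P(C) = 0.56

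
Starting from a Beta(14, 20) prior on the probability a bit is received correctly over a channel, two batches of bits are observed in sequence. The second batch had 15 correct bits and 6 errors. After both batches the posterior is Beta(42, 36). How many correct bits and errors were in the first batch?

Because Beta–binomial updating is additive in the counts, the combined data contributed (α_post−α_prior, β_post−β_prior) successes and failures.
Total across both batches: 42−14=28 correct bits, 36−20=16 errors.
Subtract the second batch: 28−15=13 correct bits and 16−6=10 errors.

13 correct bits and 10 errors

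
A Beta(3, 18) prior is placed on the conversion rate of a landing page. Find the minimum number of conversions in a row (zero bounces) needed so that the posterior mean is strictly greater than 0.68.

k = 36

After k conversions and 0 bounces the posterior is Beta(3+k, 18), with mean (3+k)/(3+18+k).
Set (3+k)/(21+k) > 0.68 and solve: k > (0.68·21 − 3)/(1 − 0.68) = 35.250.
The smallest integer exceeding 35.250 is 36.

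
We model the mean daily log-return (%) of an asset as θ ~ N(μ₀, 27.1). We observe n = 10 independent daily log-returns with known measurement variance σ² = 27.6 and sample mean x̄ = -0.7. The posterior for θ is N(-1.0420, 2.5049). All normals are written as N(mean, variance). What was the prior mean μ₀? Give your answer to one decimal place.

The posterior mean is a precision-weighted average: μ_n = (τ₀μ₀ + τ_data·x̄)/(τ₀+τ_data), with τ₀=1/σ₀² and τ_data=n/σ².
Here τ₀ = 1/27.1 = 0.036900 and τ_data = 10/27.6 = 0.362319, so τ_n = 0.399219.
Rearranging for μ₀: μ₀ = (μ_n·τ_n − τ_data·x̄)/τ₀ = (-1.0420·0.399219 − 0.362319·-0.7) / 0.036900 = -0.162363/0.036900 ≈ -4.4.

μ₀ = -4.4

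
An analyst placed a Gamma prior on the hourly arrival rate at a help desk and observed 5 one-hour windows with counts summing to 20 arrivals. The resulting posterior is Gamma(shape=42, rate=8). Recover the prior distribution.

A Gamma(α, β) prior (rate parametrization) on a Poisson rate with n observations summing to S gives posterior Gamma(α+S, β+n).
So α = 42 − 20 = 22 and β = 8 − 5 = 3.

Gamma(shape=22, rate=3)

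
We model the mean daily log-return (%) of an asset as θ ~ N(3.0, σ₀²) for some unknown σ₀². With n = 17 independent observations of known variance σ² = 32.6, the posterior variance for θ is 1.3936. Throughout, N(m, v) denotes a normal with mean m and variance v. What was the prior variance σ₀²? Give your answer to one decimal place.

For the Normal–Normal model with known σ², precisions add: τ_n = τ₀ + n/σ².
So 1/σ₀² = 1/1.3936 − 17/32.6 = 0.717566 − 0.521472 = 0.196094.
Hence σ₀² = 1/0.196094 ≈ 5.1.

σ₀² = 5.1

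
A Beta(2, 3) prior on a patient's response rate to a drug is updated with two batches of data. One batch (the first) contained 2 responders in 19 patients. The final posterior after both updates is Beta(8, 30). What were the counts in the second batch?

Sequential conjugate updates are equivalent to a single update on the pooled data, so total successes = posterior α − prior α and total failures = posterior β − prior β.
Total across both batches: 8−2=6 responders, 30−3=27 non-responders.
Subtract the first batch: 6−2=4 responders and 27−17=10 non-responders.

4 responders and 10 non-responders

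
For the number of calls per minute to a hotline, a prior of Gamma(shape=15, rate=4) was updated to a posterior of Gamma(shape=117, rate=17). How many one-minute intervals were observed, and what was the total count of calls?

n = 13 one-minute intervals with total 102 calls

Gamma–Poisson conjugacy: posterior shape = α + Σxᵢ, posterior rate = β + n.
Matching: Σxᵢ = 117 − 15 = 102 and n = 17 − 4 = 13.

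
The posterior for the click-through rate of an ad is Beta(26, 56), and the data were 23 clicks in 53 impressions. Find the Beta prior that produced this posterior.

Beta(3, 26)

Beta is conjugate to the binomial likelihood: posterior = Beta(a+s, b+f).
Subtract the data counts: 26−23=3, 56−30=26.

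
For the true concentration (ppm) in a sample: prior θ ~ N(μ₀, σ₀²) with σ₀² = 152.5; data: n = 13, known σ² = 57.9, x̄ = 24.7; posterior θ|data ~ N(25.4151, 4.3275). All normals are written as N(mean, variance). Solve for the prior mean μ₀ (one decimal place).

μ₀ = 49.9

With known observation variance, the Normal–Normal posterior has precision τ_n = τ₀ + n/σ² and mean μ_n = (τ₀μ₀ + (n/σ²)x̄)/τ_n.
Here τ₀ = 1/152.5 = 0.006557 and τ_data = 13/57.9 = 0.224525, so τ_n = 0.231082.
Rearranging for μ₀: μ₀ = (μ_n·τ_n − τ_data·x̄)/τ₀ = (25.4151·0.231082 − 0.224525·24.7) / 0.006557 = 0.327205/0.006557 ≈ 49.9.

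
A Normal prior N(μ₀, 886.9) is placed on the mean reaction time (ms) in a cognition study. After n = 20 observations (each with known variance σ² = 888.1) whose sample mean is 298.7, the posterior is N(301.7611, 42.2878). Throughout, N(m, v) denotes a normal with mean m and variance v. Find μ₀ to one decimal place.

μ₀ = 362.9

With known observation variance, the Normal–Normal posterior has precision τ_n = τ₀ + n/σ² and mean μ_n = (τ₀μ₀ + (n/σ²)x̄)/τ_n.
Here τ₀ = 1/886.9 = 0.001128 and τ_data = 20/888.1 = 0.022520, so τ_n = 0.023648.
Rearranging for μ₀: μ₀ = (μ_n·τ_n − τ_data·x̄)/τ₀ = (301.7611·0.023648 − 0.022520·298.7) / 0.001128 = 0.409322/0.001128 ≈ 362.9.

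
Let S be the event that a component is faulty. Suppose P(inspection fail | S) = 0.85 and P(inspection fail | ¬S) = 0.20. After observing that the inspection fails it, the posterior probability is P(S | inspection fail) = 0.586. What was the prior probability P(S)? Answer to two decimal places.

P(S) = 0.25

Bayes' rule in odds form gives O(S|E) = O(S)·[P(E|S)/P(E|¬S)], hence O(S) = O(S|E)/LR.
Posterior odds = 0.586/(1−0.586) = 1.4155. LR = 0.85/0.20 = 4.2500.
Prior odds = 1.4155/4.2500 = 0.3331, so P(S) = 0.3331/(1+0.3331) ≈ 0.25.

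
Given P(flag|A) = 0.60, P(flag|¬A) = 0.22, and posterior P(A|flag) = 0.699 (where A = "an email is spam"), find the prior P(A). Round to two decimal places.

P(A) = 0.46

In odds form, posterior odds = prior odds × likelihood ratio, so prior odds = posterior odds ÷ LR.
Posterior odds = 0.699/(1−0.699) = 2.3223. LR = 0.60/0.22 = 2.7273.
Prior odds = 2.3223/2.7273 = 0.8515, so P(A) = 0.8515/(1+0.8515) ≈ 0.46.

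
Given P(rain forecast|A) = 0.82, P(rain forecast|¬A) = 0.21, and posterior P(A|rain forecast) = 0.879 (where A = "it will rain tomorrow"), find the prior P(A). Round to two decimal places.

In odds form, posterior odds = prior odds × likelihood ratio, so prior odds = posterior odds ÷ LR.
Posterior odds = 0.879/(1−0.879) = 7.2645. LR = 0.82/0.21 = 3.9048.
Prior odds = 7.2645/3.9048 = 1.8604, so P(A) = 1.8604/(1+1.8604) ≈ 0.65.

P(A) = 0.65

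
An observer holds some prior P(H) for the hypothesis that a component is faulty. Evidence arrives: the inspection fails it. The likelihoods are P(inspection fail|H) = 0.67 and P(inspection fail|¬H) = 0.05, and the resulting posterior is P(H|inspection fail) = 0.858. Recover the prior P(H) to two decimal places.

P(H) = 0.31

Bayes' rule in odds form gives O(H|E) = O(H)·[P(E|H)/P(E|¬H)], hence O(H) = O(H|E)/LR.
Posterior odds = 0.858/(1−0.858) = 6.0423. LR = 0.67/0.05 = 13.4000.
Prior odds = 6.0423/13.4000 = 0.4509, so P(H) = 0.4509/(1+0.4509) ≈ 0.31.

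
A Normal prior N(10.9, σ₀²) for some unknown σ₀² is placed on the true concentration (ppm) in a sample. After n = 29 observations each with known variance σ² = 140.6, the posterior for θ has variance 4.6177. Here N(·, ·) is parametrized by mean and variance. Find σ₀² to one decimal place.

σ₀² = 97.1

For the Normal–Normal model with known σ², precisions add: τ_n = τ₀ + n/σ².
So 1/σ₀² = 1/4.6177 − 29/140.6 = 0.216558 − 0.206259 = 0.010299.
Hence σ₀² = 1/0.010299 ≈ 97.1.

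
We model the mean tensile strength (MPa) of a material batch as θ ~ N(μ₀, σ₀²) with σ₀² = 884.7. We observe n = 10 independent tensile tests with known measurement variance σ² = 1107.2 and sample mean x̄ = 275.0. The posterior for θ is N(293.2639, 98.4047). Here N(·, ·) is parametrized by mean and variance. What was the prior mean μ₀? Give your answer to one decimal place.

μ₀ = 439.2

The posterior mean is a precision-weighted average: μ_n = (τ₀μ₀ + τ_data·x̄)/(τ₀+τ_data), with τ₀=1/σ₀² and τ_data=n/σ².
Here τ₀ = 1/884.7 = 0.001130 and τ_data = 10/1107.2 = 0.009032, so τ_n = 0.010162.
Rearranging for μ₀: μ₀ = (μ_n·τ_n − τ_data·x̄)/τ₀ = (293.2639·0.010162 − 0.009032·275.0) / 0.001130 = 0.496348/0.001130 ≈ 439.2.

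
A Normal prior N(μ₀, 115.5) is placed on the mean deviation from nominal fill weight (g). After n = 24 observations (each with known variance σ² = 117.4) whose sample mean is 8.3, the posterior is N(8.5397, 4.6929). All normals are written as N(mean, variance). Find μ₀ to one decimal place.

μ₀ = 14.2

With known observation variance, the Normal–Normal posterior has precision τ_n = τ₀ + n/σ² and mean μ_n = (τ₀μ₀ + (n/σ²)x̄)/τ_n.
Here τ₀ = 1/115.5 = 0.008658 and τ_data = 24/117.4 = 0.204429, so τ_n = 0.213087.
Rearranging for μ₀: μ₀ = (μ_n·τ_n − τ_data·x̄)/τ₀ = (8.5397·0.213087 − 0.204429·8.3) / 0.008658 = 0.122938/0.008658 ≈ 14.2.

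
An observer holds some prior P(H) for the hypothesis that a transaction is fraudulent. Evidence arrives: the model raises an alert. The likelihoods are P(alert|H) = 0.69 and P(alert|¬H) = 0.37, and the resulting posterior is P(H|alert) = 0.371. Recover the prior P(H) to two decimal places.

Bayes' rule in odds form gives O(H|E) = O(H)·[P(E|H)/P(E|¬H)], hence O(H) = O(H|E)/LR.
Posterior odds = 0.371/(1−0.371) = 0.5898. LR = 0.69/0.37 = 1.8649.
Prior odds = 0.5898/1.8649 = 0.3163, so P(H) = 0.3163/(1+0.3163) ≈ 0.24.

P(H) = 0.24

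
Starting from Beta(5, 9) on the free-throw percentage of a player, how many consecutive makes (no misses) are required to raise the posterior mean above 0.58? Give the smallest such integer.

k = 8

After k makes and 0 misses the posterior is Beta(5+k, 9), with mean (5+k)/(5+9+k).
Set (5+k)/(14+k) > 0.58 and solve: k > (0.58·14 − 5)/(1 − 0.58) = 7.429.
The smallest integer exceeding 7.429 is 8.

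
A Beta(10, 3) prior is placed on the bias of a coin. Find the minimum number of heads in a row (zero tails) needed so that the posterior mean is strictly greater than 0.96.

k = 63

After k heads and 0 tails the posterior is Beta(10+k, 3), with mean (10+k)/(10+3+k).
Set (10+k)/(13+k) > 0.96 and solve: k > (0.96·13 − 10)/(1 − 0.96) = 62.000.
The smallest integer exceeding 62.000 is 63, and checking k=63: (73)/(76) = 0.9605 > 0.96.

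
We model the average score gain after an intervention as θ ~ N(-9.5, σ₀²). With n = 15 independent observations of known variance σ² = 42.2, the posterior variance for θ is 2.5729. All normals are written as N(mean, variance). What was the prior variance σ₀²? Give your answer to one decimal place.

σ₀² = 30.1

For the Normal–Normal model with known σ², precisions add: τ_n = τ₀ + n/σ².
So 1/σ₀² = 1/2.5729 − 15/42.2 = 0.388666 − 0.355450 = 0.033216.
Hence σ₀² = 1/0.033216 ≈ 30.1.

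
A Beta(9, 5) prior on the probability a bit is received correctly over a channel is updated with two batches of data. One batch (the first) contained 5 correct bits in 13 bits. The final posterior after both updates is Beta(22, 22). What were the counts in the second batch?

Sequential conjugate updates are equivalent to a single update on the pooled data, so total successes = posterior α − prior α and total failures = posterior β − prior β.
Total across both batches: 22−9=13 correct bits, 22−5=17 errors.
Subtract the first batch: 13−5=8 correct bits and 17−8=9 errors.

8 correct bits and 9 errors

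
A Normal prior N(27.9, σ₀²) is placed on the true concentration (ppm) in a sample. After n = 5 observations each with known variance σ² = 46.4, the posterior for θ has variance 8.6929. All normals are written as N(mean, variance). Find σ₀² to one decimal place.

σ₀² = 137.4

Posterior precision equals prior precision plus data precision: 1/σ_n² = 1/σ₀² + n/σ².
So 1/σ₀² = 1/8.6929 − 5/46.4 = 0.115036 − 0.107759 = 0.007277.
Hence σ₀² = 1/0.007277 ≈ 137.4.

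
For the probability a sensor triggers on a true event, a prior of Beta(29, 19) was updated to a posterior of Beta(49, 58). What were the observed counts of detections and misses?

20 detections and 39 misses

Beta is conjugate to the binomial likelihood: posterior = Beta(a+s, b+f).
So s = 49 − 29 = 20 and f = 58 − 19 = 39.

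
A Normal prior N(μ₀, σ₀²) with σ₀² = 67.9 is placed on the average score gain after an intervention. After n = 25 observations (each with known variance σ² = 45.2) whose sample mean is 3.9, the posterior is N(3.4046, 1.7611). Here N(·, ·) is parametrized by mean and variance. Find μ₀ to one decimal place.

μ₀ = -15.2

With known observation variance, the Normal–Normal posterior has precision τ_n = τ₀ + n/σ² and mean μ_n = (τ₀μ₀ + (n/σ²)x̄)/τ_n.
Here τ₀ = 1/67.9 = 0.014728 and τ_data = 25/45.2 = 0.553097, so τ_n = 0.567825.
Rearranging for μ₀: μ₀ = (μ_n·τ_n − τ_data·x̄)/τ₀ = (3.4046·0.567825 − 0.553097·3.9) / 0.014728 = -0.223861/0.014728 ≈ -15.2.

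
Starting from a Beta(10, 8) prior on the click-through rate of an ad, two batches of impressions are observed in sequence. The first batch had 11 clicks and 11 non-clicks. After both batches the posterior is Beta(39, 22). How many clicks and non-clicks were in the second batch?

18 clicks and 3 non-clicks

Sequential conjugate updates are equivalent to a single update on the pooled data, so total successes = posterior α − prior α and total failures = posterior β − prior β.
Total across both batches: 39−10=29 clicks, 22−8=14 non-clicks.
Subtract the first batch: 29−11=18 clicks and 14−11=3 non-clicks.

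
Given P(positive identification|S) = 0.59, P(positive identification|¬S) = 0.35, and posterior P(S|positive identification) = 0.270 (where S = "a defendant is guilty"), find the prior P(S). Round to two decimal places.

Bayes' rule in odds form gives O(S|E) = O(S)·[P(E|S)/P(E|¬S)], hence O(S) = O(S|E)/LR.
Posterior odds = 0.270/(1−0.270) = 0.3699. LR = 0.59/0.35 = 1.6857.
Prior odds = 0.3699/1.6857 = 0.2194, so P(S) = 0.2194/(1+0.2194) ≈ 0.18.

P(S) = 0.18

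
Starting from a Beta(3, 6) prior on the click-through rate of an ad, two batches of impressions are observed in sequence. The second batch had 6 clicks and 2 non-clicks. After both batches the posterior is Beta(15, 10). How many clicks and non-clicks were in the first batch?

Because Beta–binomial updating is additive in the counts, the combined data contributed (α_post−α_prior, β_post−β_prior) successes and failures.
Total across both batches: 15−3=12 clicks, 10−6=4 non-clicks.
Subtract the second batch: 12−6=6 clicks and 4−2=2 non-clicks.

6 clicks and 2 non-clicks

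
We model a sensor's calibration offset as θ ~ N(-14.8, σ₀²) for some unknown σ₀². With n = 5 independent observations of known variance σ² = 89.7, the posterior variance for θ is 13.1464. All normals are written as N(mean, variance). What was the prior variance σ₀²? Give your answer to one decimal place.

σ₀² = 49.2

For the Normal–Normal model with known σ², precisions add: τ_n = τ₀ + n/σ².
So 1/σ₀² = 1/13.1464 − 5/89.7 = 0.076066 − 0.055741 = 0.020325.
Hence σ₀² = 1/0.020325 ≈ 49.2.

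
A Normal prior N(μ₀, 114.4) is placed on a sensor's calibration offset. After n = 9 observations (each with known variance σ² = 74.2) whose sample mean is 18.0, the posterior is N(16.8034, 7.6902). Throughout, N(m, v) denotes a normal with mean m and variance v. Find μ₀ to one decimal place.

μ₀ = 0.2

The posterior mean is a precision-weighted average: μ_n = (τ₀μ₀ + τ_data·x̄)/(τ₀+τ_data), with τ₀=1/σ₀² and τ_data=n/σ².
Here τ₀ = 1/114.4 = 0.008741 and τ_data = 9/74.2 = 0.121294, so τ_n = 0.130035.
Rearranging for μ₀: μ₀ = (μ_n·τ_n − τ_data·x̄)/τ₀ = (16.8034·0.130035 − 0.121294·18.0) / 0.008741 = 0.001738/0.008741 ≈ 0.2.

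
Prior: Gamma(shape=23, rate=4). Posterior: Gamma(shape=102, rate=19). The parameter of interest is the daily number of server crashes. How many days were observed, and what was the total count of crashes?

n = 15 days with total 79 crashes

Gamma–Poisson conjugacy: posterior shape = α + Σxᵢ, posterior rate = β + n.
Matching: Σxᵢ = 102 − 23 = 79 and n = 19 − 4 = 15.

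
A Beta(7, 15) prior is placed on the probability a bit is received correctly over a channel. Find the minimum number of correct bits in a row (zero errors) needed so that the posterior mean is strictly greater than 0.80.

k = 54

After k correct bits and 0 errors the posterior is Beta(7+k, 15), with mean (7+k)/(7+15+k).
Set (7+k)/(22+k) > 0.80 and solve: k > (0.80·22 − 7)/(1 − 0.80) = 53.000.
The smallest integer exceeding 53.000 is 54.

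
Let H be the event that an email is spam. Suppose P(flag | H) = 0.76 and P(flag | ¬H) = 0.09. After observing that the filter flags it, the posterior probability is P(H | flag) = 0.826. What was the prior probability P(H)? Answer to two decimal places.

Bayes' rule in odds form gives O(H|E) = O(H)·[P(E|H)/P(E|¬H)], hence O(H) = O(H|E)/LR.
Posterior odds = 0.826/(1−0.826) = 4.7471. LR = 0.76/0.09 = 8.4444.
Prior odds = 4.7471/8.4444 = 0.5622, so P(H) = 0.5622/(1+0.5622) ≈ 0.36.

P(H) = 0.36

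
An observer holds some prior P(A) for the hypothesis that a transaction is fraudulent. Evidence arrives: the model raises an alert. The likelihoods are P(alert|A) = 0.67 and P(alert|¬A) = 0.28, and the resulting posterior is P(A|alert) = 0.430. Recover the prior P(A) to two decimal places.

P(A) = 0.24

In odds form, posterior odds = prior odds × likelihood ratio, so prior odds = posterior odds ÷ LR.
Posterior odds = 0.430/(1−0.430) = 0.7544. LR = 0.67/0.28 = 2.3929.
Prior odds = 0.7544/2.3929 = 0.3153, so P(A) = 0.3153/(1+0.3153) ≈ 0.24.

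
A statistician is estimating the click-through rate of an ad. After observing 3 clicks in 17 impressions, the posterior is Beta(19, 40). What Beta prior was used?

Beta is conjugate to the binomial likelihood: posterior = Beta(α+s, β+f).
Subtract the data counts: 19−3=16, 40−14=26.

Beta(16, 26)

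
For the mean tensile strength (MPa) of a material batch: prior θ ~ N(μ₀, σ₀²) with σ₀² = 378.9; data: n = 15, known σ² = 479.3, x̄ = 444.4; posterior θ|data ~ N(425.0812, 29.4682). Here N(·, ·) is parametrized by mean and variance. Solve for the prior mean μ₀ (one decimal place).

With known observation variance, the Normal–Normal posterior has precision τ_n = τ₀ + n/σ² and mean μ_n = (τ₀μ₀ + (n/σ²)x̄)/τ_n.
Here τ₀ = 1/378.9 = 0.002639 and τ_data = 15/479.3 = 0.031296, so τ_n = 0.033935.
Rearranging for μ₀: μ₀ = (μ_n·τ_n − τ_data·x̄)/τ₀ = (425.0812·0.033935 − 0.031296·444.4) / 0.002639 = 0.517188/0.002639 ≈ 196.0.

μ₀ = 196.0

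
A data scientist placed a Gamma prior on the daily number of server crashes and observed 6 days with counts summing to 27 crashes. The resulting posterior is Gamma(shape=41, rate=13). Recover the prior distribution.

Gamma(shape=14, rate=7)

A Gamma(α, β) prior (rate parametrization) on a Poisson rate with n observations summing to S gives posterior Gamma(α+S, β+n).
So α = 41 − 27 = 14 and β = 13 − 6 = 7.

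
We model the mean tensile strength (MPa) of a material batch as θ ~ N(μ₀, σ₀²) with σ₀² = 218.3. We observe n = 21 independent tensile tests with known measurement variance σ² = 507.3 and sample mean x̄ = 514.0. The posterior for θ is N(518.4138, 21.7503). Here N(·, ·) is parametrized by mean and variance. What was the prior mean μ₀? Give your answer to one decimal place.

With known observation variance, the Normal–Normal posterior has precision τ_n = τ₀ + n/σ² and mean μ_n = (τ₀μ₀ + (n/σ²)x̄)/τ_n.
Here τ₀ = 1/218.3 = 0.004581 and τ_data = 21/507.3 = 0.041396, so τ_n = 0.045977.
Rearranging for μ₀: μ₀ = (μ_n·τ_n − τ_data·x̄)/τ₀ = (518.4138·0.045977 − 0.041396·514.0) / 0.004581 = 2.557567/0.004581 ≈ 558.3.

μ₀ = 558.3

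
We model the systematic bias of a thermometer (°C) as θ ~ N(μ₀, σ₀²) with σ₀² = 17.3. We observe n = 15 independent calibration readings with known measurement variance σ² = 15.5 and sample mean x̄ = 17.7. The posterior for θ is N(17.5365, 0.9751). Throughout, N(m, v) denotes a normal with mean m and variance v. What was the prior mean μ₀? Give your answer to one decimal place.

The posterior mean is a precision-weighted average: μ_n = (τ₀μ₀ + τ_data·x̄)/(τ₀+τ_data), with τ₀=1/σ₀² and τ_data=n/σ².
Here τ₀ = 1/17.3 = 0.057803 and τ_data = 15/15.5 = 0.967742, so τ_n = 1.025545.
Rearranging for μ₀: μ₀ = (μ_n·τ_n − τ_data·x̄)/τ₀ = (17.5365·1.025545 − 0.967742·17.7) / 0.057803 = 0.855436/0.057803 ≈ 14.8.

μ₀ = 14.8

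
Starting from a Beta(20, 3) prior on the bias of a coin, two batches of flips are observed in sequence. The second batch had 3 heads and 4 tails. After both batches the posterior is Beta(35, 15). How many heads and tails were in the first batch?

Because Beta–binomial updating is additive in the counts, the combined data contributed (α_post−α_prior, β_post−β_prior) successes and failures.
Total across both batches: 35−20=15 heads, 15−3=12 tails.
Subtract the second batch: 15−3=12 heads and 12−4=8 tails.

12 heads and 8 tails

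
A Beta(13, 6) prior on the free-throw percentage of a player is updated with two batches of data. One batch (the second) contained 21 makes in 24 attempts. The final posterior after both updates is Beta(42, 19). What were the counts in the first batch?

8 makes and 10 misses

Sequential conjugate updates are equivalent to a single update on the pooled data, so total successes = posterior α − prior α and total failures = posterior β − prior β.
Total across both batches: 42−13=29 makes, 19−6=13 misses.
Subtract the second batch: 29−21=8 makes and 13−3=10 misses.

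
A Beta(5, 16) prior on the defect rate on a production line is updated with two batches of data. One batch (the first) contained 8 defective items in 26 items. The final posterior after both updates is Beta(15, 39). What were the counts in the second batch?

Because Beta–binomial updating is additive in the counts, the combined data contributed (α_post−α_prior, β_post−β_prior) successes and failures.
Total across both batches: 15−5=10 defective items, 39−16=23 good items.
Subtract the first batch: 10−8=2 defective items and 23−18=5 good items.

2 defective items and 5 good items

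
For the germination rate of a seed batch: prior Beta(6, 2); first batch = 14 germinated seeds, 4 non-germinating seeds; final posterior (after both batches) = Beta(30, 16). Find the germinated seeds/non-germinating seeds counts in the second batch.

10 germinated seeds and 10 non-germinating seeds

Because Beta–binomial updating is additive in the counts, the combined data contributed (α_post−α_prior, β_post−β_prior) successes and failures.
Total across both batches: 30−6=24 germinated seeds, 16−2=14 non-germinating seeds.
Subtract the first batch: 24−14=10 germinated seeds and 14−4=10 non-germinating seeds.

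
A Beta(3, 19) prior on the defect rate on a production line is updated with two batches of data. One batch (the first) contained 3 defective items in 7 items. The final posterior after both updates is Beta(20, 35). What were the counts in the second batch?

Because Beta–binomial updating is additive in the counts, the combined data contributed (α_post−α_prior, β_post−β_prior) successes and failures.
Total across both batches: 20−3=17 defective items, 35−19=16 good items.
Subtract the first batch: 17−3=14 defective items and 16−4=12 good items.

14 defective items and 12 good items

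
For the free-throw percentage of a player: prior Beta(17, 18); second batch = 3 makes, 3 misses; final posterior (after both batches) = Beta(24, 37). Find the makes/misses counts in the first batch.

4 makes and 16 misses

Because Beta–binomial updating is additive in the counts, the combined data contributed (α_post−α_prior, β_post−β_prior) successes and failures.
Total across both batches: 24−17=7 makes, 37−18=19 misses.
Subtract the second batch: 7−3=4 makes and 19−3=16 misses.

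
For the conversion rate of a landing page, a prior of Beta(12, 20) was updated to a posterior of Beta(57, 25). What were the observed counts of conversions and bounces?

Beta is conjugate to the binomial likelihood: posterior = Beta(a+s, b+f).
So s = 57 − 12 = 45 and f = 25 − 20 = 5.

45 conversions and 5 bounces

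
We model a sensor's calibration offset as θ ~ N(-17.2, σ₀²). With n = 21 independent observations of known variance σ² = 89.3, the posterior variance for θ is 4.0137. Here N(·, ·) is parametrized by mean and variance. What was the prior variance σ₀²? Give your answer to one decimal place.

Posterior precision equals prior precision plus data precision: 1/σ_n² = 1/σ₀² + n/σ².
So 1/σ₀² = 1/4.0137 − 21/89.3 = 0.249147 − 0.235162 = 0.013985.
Hence σ₀² = 1/0.013985 ≈ 71.5.

σ₀² = 71.5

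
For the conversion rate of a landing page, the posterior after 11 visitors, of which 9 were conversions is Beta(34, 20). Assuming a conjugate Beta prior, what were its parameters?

Under Beta–binomial conjugacy the posterior parameters are (a+s, b+f).
So a = 34 − 9 = 25 and b = 20 − 2 = 18.

Beta(25, 18)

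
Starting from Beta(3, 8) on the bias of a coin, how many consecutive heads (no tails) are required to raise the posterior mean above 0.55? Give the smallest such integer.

k = 7

After k heads and 0 tails the posterior is Beta(3+k, 8), with mean (3+k)/(3+8+k).
Set (3+k)/(11+k) > 0.55 and solve: k > (0.55·11 − 3)/(1 − 0.55) = 6.778.
The smallest integer exceeding 6.778 is 7, and checking k=7: (10)/(18) = 0.5556 > 0.55.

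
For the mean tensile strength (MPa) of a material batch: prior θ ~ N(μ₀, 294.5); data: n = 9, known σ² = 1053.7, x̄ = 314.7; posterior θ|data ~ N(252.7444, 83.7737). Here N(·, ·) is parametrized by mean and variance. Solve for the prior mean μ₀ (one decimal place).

The posterior mean is a precision-weighted average: μ_n = (τ₀μ₀ + τ_data·x̄)/(τ₀+τ_data), with τ₀=1/σ₀² and τ_data=n/σ².
Here τ₀ = 1/294.5 = 0.003396 and τ_data = 9/1053.7 = 0.008541, so τ_n = 0.011937.
Rearranging for μ₀: μ₀ = (μ_n·τ_n − τ_data·x̄)/τ₀ = (252.7444·0.011937 − 0.008541·314.7) / 0.003396 = 0.329157/0.003396 ≈ 96.9.

μ₀ = 96.9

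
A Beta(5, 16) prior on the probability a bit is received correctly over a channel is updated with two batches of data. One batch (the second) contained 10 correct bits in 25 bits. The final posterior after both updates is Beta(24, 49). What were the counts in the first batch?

9 correct bits and 18 errors

Sequential conjugate updates are equivalent to a single update on the pooled data, so total successes = posterior α − prior α and total failures = posterior β − prior β.
Total across both batches: 24−5=19 correct bits, 49−16=33 errors.
Subtract the second batch: 19−10=9 correct bits and 33−15=18 errors.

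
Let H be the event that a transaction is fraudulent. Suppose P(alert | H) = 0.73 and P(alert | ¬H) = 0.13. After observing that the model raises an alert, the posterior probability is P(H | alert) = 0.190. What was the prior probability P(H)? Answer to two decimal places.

In odds form, posterior odds = prior odds × likelihood ratio, so prior odds = posterior odds ÷ LR.
Posterior odds = 0.190/(1−0.190) = 0.2346. LR = 0.73/0.13 = 5.6154.
Prior odds = 0.2346/5.6154 = 0.0418, so P(H) = 0.0418/(1+0.0418) ≈ 0.04.

P(H) = 0.04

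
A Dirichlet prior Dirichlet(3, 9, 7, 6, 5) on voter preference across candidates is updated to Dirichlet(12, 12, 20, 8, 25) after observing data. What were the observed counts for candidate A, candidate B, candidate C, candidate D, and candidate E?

counts (9, 3, 13, 2, 20)

For a Dirichlet(α) prior with multinomial counts c, the posterior is Dirichlet(α + c) componentwise.
Counts are posterior − prior componentwise: 12−3=9, 12−9=3, 20−7=13, 8−6=2, 25−5=20.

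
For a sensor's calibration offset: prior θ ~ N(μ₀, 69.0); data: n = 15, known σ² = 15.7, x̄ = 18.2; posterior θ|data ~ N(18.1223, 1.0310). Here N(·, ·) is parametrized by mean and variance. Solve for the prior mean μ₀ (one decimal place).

μ₀ = 13.0

With known observation variance, the Normal–Normal posterior has precision τ_n = τ₀ + n/σ² and mean μ_n = (τ₀μ₀ + (n/σ²)x̄)/τ_n.
Here τ₀ = 1/69.0 = 0.014493 and τ_data = 15/15.7 = 0.955414, so τ_n = 0.969907.
Rearranging for μ₀: μ₀ = (μ_n·τ_n − τ_data·x̄)/τ₀ = (18.1223·0.969907 − 0.955414·18.2) / 0.014493 = 0.188411/0.014493 ≈ 13.0.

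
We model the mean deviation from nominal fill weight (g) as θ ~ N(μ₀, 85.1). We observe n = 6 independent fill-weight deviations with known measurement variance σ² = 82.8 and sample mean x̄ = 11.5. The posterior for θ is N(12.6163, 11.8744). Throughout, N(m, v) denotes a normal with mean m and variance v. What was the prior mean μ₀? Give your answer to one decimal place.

μ₀ = 19.5

The posterior mean is a precision-weighted average: μ_n = (τ₀μ₀ + τ_data·x̄)/(τ₀+τ_data), with τ₀=1/σ₀² and τ_data=n/σ².
Here τ₀ = 1/85.1 = 0.011751 and τ_data = 6/82.8 = 0.072464, so τ_n = 0.084215.
Rearranging for μ₀: μ₀ = (μ_n·τ_n − τ_data·x̄)/τ₀ = (12.6163·0.084215 − 0.072464·11.5) / 0.011751 = 0.229146/0.011751 ≈ 19.5.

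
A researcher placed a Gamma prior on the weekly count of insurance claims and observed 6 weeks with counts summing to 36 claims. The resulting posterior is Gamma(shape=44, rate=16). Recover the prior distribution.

Gamma–Poisson conjugacy: posterior shape = α + Σxᵢ, posterior rate = β + n.
So α = 44 − 36 = 8 and β = 16 − 6 = 10.

Gamma(shape=8, rate=10)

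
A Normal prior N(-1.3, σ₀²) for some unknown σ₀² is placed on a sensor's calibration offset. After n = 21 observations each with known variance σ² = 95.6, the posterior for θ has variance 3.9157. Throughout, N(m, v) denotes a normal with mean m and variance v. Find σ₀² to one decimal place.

σ₀² = 28.0

For the Normal–Normal model with known σ², precisions add: τ_n = τ₀ + n/σ².
So 1/σ₀² = 1/3.9157 − 21/95.6 = 0.255382 − 0.219665 = 0.035717.
Hence σ₀² = 1/0.035717 ≈ 28.0.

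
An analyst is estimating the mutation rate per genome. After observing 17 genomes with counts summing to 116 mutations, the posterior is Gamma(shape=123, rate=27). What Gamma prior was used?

Gamma–Poisson conjugacy: posterior shape = α + Σxᵢ, posterior rate = β + n.
So α = 123 − 116 = 7 and β = 27 − 17 = 10.

Gamma(shape=7, rate=10)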